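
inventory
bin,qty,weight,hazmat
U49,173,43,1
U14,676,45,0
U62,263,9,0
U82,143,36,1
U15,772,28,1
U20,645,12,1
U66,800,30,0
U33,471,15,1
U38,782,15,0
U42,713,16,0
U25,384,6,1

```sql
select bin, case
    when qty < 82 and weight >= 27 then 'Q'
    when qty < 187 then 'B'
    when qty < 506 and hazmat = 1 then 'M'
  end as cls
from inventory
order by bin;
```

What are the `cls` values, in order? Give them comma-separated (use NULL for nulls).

NULL, NULL, NULL, M, M, NULL, NULL, B, NULL, NULL, B

bin=U14: (no match → NULL) → NULL
bin=U15: (no match → NULL) → NULL
bin=U20: (no match → NULL) → NULL
bin=U25: qty < 506 and hazmat = 1 → M
bin=U33: qty < 506 and hazmat = 1 → M
bin=U38: (no match → NULL) → NULL
bin=U42: (no match → NULL) → NULL
bin=U49: qty < 187 → B
bin=U62: (no match → NULL) → NULL
bin=U66: (no match → NULL) → NULL
bin=U82: qty < 187 → B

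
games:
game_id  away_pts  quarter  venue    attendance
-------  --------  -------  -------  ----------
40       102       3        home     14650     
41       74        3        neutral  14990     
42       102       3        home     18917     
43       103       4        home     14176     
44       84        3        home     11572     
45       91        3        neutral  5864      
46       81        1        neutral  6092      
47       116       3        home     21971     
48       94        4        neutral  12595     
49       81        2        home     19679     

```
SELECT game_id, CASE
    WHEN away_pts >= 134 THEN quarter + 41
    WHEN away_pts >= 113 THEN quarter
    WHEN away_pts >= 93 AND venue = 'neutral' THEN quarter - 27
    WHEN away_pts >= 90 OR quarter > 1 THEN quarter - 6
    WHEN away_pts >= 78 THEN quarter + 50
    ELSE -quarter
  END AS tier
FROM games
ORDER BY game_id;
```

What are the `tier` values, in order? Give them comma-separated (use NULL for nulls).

-3, -3, -3, -2, -3, -3, 51, 3, -23, -4

game_id=40: away_pts >= 90 OR quarter > 1 → -3
game_id=41: away_pts >= 90 OR quarter > 1 → -3
game_id=42: away_pts >= 90 OR quarter > 1 → -3
game_id=43: away_pts >= 90 OR quarter > 1 → -2
game_id=44: away_pts >= 90 OR quarter > 1 → -3
game_id=45: away_pts >= 90 OR quarter > 1 → -3
game_id=46: away_pts >= 78 → 51
game_id=47: away_pts >= 113 → 3
game_id=48: away_pts >= 93 AND venue = 'neutral' → -23
game_id=49: away_pts >= 90 OR quarter > 1 → -4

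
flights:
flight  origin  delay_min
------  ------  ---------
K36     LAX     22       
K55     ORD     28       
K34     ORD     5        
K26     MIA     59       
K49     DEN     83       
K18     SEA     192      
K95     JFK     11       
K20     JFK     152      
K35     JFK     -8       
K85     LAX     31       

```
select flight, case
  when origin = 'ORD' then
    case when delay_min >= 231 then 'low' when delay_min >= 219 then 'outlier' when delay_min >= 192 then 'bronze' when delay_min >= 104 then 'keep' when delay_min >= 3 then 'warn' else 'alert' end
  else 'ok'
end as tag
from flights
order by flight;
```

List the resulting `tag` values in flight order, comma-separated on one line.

ok, ok, ok, warn, ok, ok, ok, warn, ok, ok

flight=K18: origin='SEA' → outer ELSE → ok
flight=K20: origin='JFK' → outer ELSE → ok
flight=K26: origin='MIA' → outer ELSE → ok
flight=K34: origin='ORD' → inner[delay_min >= 3] → warn
flight=K35: origin='JFK' → outer ELSE → ok
flight=K36: origin='LAX' → outer ELSE → ok
flight=K49: origin='DEN' → outer ELSE → ok
flight=K55: origin='ORD' → inner[delay_min >= 3] → warn
flight=K85: origin='LAX' → outer ELSE → ok
flight=K95: origin='JFK' → outer ELSE → ok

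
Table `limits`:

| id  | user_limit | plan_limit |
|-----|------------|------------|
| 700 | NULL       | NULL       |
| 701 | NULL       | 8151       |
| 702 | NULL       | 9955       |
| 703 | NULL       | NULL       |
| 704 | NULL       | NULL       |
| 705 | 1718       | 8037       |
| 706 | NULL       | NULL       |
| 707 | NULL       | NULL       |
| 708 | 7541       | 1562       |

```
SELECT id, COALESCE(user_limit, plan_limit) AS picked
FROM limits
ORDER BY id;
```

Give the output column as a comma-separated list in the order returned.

id=700: user_limit=NULL, plan_limit=NULL (all NULL) → NULL
id=701: user_limit=NULL, plan_limit=8151 → 8151
id=702: user_limit=NULL, plan_limit=9955 → 9955
id=703: user_limit=NULL, plan_limit=NULL (all NULL) → NULL
id=704: user_limit=NULL, plan_limit=NULL (all NULL) → NULL
id=705: user_limit=1718 → 1718
id=706: user_limit=NULL, plan_limit=NULL (all NULL) → NULL
id=707: user_limit=NULL, plan_limit=NULL (all NULL) → NULL
id=708: user_limit=7541 → 7541

NULL, 8151, 9955, NULL, NULL, 1718, NULL, NULL, 7541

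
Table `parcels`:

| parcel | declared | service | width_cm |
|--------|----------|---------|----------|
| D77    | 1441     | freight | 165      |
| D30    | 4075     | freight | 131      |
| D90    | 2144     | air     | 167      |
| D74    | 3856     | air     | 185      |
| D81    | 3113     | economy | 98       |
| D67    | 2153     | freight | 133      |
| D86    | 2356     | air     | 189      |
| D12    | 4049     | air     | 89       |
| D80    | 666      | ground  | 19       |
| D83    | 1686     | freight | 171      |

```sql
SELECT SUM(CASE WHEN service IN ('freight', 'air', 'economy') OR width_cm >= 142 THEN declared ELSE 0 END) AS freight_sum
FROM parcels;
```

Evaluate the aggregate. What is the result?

parcel=D77: ✓ → 1441
parcel=D30: ✓ → 4075
parcel=D90: ✓ → 2144
parcel=D74: ✓ → 3856
parcel=D81: ✓ → 3113
parcel=D67: ✓ → 2153
parcel=D86: ✓ → 2356
parcel=D12: ✓ → 4049
parcel=D80: ✗
parcel=D83: ✓ → 1686
freight_sum = 1441 + 4075 + 2144 + 3856 + 3113 + 2153 + 2356 + 4049 + 1686 = 24873

24873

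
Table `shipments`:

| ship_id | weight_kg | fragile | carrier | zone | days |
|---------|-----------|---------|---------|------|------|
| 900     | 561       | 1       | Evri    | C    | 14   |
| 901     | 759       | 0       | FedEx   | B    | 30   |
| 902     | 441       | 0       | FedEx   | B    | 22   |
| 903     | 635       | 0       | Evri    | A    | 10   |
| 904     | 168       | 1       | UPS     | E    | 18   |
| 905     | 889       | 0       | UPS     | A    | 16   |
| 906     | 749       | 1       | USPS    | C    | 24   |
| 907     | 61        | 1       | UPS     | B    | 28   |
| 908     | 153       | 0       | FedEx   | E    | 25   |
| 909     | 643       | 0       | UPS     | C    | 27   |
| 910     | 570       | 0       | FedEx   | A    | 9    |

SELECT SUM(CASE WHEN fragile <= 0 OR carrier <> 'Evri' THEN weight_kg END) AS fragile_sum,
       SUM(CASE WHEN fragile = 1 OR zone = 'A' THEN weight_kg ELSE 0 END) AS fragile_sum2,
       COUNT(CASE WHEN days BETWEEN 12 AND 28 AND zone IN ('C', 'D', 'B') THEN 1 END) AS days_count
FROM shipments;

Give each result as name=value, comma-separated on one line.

[fragile_sum: fragile <= 0 OR carrier <> 'Evri']
ship_id=900: ✗
ship_id=901: ✓ → 759
ship_id=902: ✓ → 441
ship_id=903: ✓ → 635
ship_id=904: ✓ → 168
ship_id=905: ✓ → 889
ship_id=906: ✓ → 749
ship_id=907: ✓ → 61
ship_id=908: ✓ → 153
ship_id=909: ✓ → 643
ship_id=910: ✓ → 570
fragile_sum = 759 + 441 + 635 + 168 + 889 + 749 + 61 + 153 + 643 + 570 = 5068
—
[fragile_sum2: fragile = 1 OR zone = 'A']
ship_id=900: ✓ → 561
ship_id=901: ✗
ship_id=902: ✗
ship_id=903: ✓ → 635
ship_id=904: ✓ → 168
ship_id=905: ✓ → 889
ship_id=906: ✓ → 749
ship_id=907: ✓ → 61
ship_id=908: ✗
ship_id=909: ✗
ship_id=910: ✓ → 570
fragile_sum2 = 561 + 635 + 168 + 889 + 749 + 61 + 570 = 3633
—
[days_count: days BETWEEN 12 AND 28 AND zone IN ('C', 'D', 'B')]
ship_id=900: ✓ → 1
ship_id=901: ✗
ship_id=902: ✓ → 1
ship_id=903: ✗
ship_id=904: ✗
ship_id=905: ✗
ship_id=906: ✓ → 1
ship_id=907: ✓ → 1
ship_id=908: ✗
ship_id=909: ✓ → 1
ship_id=910: ✗
days_count = COUNT(1, 1, 1, 1, 1) = 5

fragile_sum=5068, fragile_sum2=3633, days_count=5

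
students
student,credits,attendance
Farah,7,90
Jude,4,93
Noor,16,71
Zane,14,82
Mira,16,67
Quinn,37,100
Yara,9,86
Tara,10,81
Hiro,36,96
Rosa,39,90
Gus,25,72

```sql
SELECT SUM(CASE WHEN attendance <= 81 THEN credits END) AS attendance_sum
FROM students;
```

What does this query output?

student=Farah: ✗
student=Jude: ✗
student=Noor: ✓ → 16
student=Zane: ✗
student=Mira: ✓ → 16
student=Quinn: ✗
student=Yara: ✗
student=Tara: ✓ → 10
student=Hiro: ✗
student=Rosa: ✗
student=Gus: ✓ → 25
attendance_sum = 16 + 16 + 10 + 25 = 67

67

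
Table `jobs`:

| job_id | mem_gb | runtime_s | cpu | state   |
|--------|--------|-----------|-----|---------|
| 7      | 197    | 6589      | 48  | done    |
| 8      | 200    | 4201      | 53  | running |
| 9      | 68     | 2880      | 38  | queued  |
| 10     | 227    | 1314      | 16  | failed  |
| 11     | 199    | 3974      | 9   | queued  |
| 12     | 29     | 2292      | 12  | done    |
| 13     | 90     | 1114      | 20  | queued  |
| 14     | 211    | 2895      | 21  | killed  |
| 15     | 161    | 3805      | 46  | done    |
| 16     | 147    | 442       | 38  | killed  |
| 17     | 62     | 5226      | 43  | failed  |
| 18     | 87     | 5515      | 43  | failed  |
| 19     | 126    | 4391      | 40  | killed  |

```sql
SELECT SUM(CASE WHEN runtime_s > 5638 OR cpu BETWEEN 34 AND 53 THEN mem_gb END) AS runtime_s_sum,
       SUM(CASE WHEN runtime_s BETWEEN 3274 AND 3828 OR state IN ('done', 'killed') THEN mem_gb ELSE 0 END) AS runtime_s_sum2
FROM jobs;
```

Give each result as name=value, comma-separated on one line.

[runtime_s_sum: runtime_s > 5638 OR cpu BETWEEN 34 AND 53]
job_id=7: ✓ → 197
job_id=8: ✓ → 200
job_id=9: ✓ → 68
job_id=10: ✗
job_id=11: ✗
job_id=12: ✗
job_id=13: ✗
job_id=14: ✗
job_id=15: ✓ → 161
job_id=16: ✓ → 147
job_id=17: ✓ → 62
job_id=18: ✓ → 87
job_id=19: ✓ → 126
runtime_s_sum = 197 + 200 + 68 + 161 + 147 + 62 + 87 + 126 = 1048
—
[runtime_s_sum2: runtime_s BETWEEN 3274 AND 3828 OR state IN ('done', 'killed')]
job_id=7: ✓ → 197
job_id=8: ✗
job_id=9: ✗
job_id=10: ✗
job_id=11: ✗
job_id=12: ✓ → 29
job_id=13: ✗
job_id=14: ✓ → 211
job_id=15: ✓ → 161
job_id=16: ✓ → 147
job_id=17: ✗
job_id=18: ✗
job_id=19: ✓ → 126
runtime_s_sum2 = 197 + 29 + 211 + 161 + 147 + 126 = 871

runtime_s_sum=1048, runtime_s_sum2=871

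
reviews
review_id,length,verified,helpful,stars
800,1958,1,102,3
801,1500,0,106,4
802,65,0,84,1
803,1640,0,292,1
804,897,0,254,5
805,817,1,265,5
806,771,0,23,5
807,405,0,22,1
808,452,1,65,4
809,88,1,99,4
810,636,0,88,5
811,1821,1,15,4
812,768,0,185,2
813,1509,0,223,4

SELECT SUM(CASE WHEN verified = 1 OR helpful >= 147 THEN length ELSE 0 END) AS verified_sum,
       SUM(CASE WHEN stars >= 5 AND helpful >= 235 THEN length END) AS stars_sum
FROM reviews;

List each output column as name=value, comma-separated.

verified_sum=9950, stars_sum=1714

[verified_sum: verified = 1 OR helpful >= 147]
review_id=800: ✓ → 1958
review_id=801: ✗
review_id=802: ✗
review_id=803: ✓ → 1640
review_id=804: ✓ → 897
review_id=805: ✓ → 817
review_id=806: ✗
review_id=807: ✗
review_id=808: ✓ → 452
review_id=809: ✓ → 88
review_id=810: ✗
review_id=811: ✓ → 1821
review_id=812: ✓ → 768
review_id=813: ✓ → 1509
verified_sum = 1958 + 1640 + 897 + 817 + 452 + 88 + 1821 + 768 + 1509 = 9950
—
[stars_sum: stars >= 5 AND helpful >= 235]
review_id=800: ✗
review_id=801: ✗
review_id=802: ✗
review_id=803: ✗
review_id=804: ✓ → 897
review_id=805: ✓ → 817
review_id=806: ✗
review_id=807: ✗
review_id=808: ✗
review_id=809: ✗
review_id=810: ✗
review_id=811: ✗
review_id=812: ✗
review_id=813: ✗
stars_sum = 897 + 817 = 1714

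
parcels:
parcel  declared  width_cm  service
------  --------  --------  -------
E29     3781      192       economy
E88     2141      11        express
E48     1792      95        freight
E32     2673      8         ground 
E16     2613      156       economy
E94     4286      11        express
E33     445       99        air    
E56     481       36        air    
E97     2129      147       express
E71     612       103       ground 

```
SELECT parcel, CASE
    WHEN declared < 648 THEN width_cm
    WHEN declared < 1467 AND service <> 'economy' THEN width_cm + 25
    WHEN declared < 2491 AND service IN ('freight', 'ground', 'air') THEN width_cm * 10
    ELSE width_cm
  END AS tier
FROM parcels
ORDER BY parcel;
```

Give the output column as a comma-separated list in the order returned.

156, 192, 8, 99, 950, 36, 103, 11, 11, 147

parcel=E16: ELSE → 156
parcel=E29: ELSE → 192
parcel=E32: ELSE → 8
parcel=E33: declared < 648 → 99
parcel=E48: declared < 2491 AND service IN ('freight', 'ground', 'air') → 950
parcel=E56: declared < 648 → 36
parcel=E71: declared < 648 → 103
parcel=E88: ELSE → 11
parcel=E94: ELSE → 11
parcel=E97: ELSE → 147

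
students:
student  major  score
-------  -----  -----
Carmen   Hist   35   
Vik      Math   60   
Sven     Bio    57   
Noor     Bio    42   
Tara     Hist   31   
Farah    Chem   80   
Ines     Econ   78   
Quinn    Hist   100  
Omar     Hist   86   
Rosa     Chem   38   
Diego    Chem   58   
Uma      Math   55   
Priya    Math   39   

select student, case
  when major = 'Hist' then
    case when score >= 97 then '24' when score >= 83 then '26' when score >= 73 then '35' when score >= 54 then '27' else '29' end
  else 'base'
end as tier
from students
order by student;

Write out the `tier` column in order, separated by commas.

student=Carmen: major='Hist' → inner[ELSE] → 29
student=Diego: major='Chem' → outer ELSE → base
student=Farah: major='Chem' → outer ELSE → base
student=Ines: major='Econ' → outer ELSE → base
student=Noor: major='Bio' → outer ELSE → base
student=Omar: major='Hist' → inner[score >= 83] → 26
student=Priya: major='Math' → outer ELSE → base
student=Quinn: major='Hist' → inner[score >= 97] → 24
student=Rosa: major='Chem' → outer ELSE → base
student=Sven: major='Bio' → outer ELSE → base
student=Tara: major='Hist' → inner[ELSE] → 29
student=Uma: major='Math' → outer ELSE → base
student=Vik: major='Math' → outer ELSE → base

29, base, base, base, base, 26, base, 24, base, base, 29, base, base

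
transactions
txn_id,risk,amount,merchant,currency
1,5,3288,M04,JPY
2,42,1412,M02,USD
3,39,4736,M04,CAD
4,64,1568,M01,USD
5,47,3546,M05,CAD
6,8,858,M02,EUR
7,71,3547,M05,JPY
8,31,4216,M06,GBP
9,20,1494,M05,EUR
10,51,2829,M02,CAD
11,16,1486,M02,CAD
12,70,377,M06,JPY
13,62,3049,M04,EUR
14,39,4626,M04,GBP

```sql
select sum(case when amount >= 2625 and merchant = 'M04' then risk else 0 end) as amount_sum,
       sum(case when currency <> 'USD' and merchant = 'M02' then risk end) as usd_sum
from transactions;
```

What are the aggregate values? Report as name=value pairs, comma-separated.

[amount_sum: amount >= 2625 and merchant = 'M04']
txn_id=1: ✓ → 5
txn_id=2: ✗
txn_id=3: ✓ → 39
txn_id=4: ✗
txn_id=5: ✗
txn_id=6: ✗
txn_id=7: ✗
txn_id=8: ✗
txn_id=9: ✗
txn_id=10: ✗
txn_id=11: ✗
txn_id=12: ✗
txn_id=13: ✓ → 62
txn_id=14: ✓ → 39
amount_sum = 5 + 39 + 62 + 39 = 145
—
[usd_sum: currency <> 'USD' and merchant = 'M02']
txn_id=1: ✗
txn_id=2: ✗
txn_id=3: ✗
txn_id=4: ✗
txn_id=5: ✗
txn_id=6: ✓ → 8
txn_id=7: ✗
txn_id=8: ✗
txn_id=9: ✗
txn_id=10: ✓ → 51
txn_id=11: ✓ → 16
txn_id=12: ✗
txn_id=13: ✗
txn_id=14: ✗
usd_sum = 8 + 51 + 16 = 75

amount_sum=145, usd_sum=75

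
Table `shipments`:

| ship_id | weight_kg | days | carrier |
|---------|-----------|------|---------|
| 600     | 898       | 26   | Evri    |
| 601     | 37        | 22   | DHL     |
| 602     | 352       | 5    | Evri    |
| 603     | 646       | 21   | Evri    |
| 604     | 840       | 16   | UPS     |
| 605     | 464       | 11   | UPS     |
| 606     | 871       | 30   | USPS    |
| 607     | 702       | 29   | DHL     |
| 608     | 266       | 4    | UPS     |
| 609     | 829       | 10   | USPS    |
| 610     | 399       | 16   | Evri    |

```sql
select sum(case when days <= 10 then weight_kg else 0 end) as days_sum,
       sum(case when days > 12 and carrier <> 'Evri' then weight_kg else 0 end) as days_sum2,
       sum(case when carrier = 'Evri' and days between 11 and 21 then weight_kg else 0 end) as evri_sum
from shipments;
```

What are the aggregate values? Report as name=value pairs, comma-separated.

[days_sum: days <= 10]
ship_id=600: ✗
ship_id=601: ✗
ship_id=602: ✓ → 352
ship_id=603: ✗
ship_id=604: ✗
ship_id=605: ✗
ship_id=606: ✗
ship_id=607: ✗
ship_id=608: ✓ → 266
ship_id=609: ✓ → 829
ship_id=610: ✗
days_sum = 352 + 266 + 829 = 1447
—
[days_sum2: days > 12 and carrier <> 'Evri']
ship_id=600: ✗
ship_id=601: ✓ → 37
ship_id=602: ✗
ship_id=603: ✗
ship_id=604: ✓ → 840
ship_id=605: ✗
ship_id=606: ✓ → 871
ship_id=607: ✓ → 702
ship_id=608: ✗
ship_id=609: ✗
ship_id=610: ✗
days_sum2 = 37 + 840 + 871 + 702 = 2450
—
[evri_sum: carrier = 'Evri' and days between 11 and 21]
ship_id=600: ✗
ship_id=601: ✗
ship_id=602: ✗
ship_id=603: ✓ → 646
ship_id=604: ✗
ship_id=605: ✗
ship_id=606: ✗
ship_id=607: ✗
ship_id=608: ✗
ship_id=609: ✗
ship_id=610: ✓ → 399
evri_sum = 646 + 399 = 1045

days_sum=1447, days_sum2=2450, evri_sum=1045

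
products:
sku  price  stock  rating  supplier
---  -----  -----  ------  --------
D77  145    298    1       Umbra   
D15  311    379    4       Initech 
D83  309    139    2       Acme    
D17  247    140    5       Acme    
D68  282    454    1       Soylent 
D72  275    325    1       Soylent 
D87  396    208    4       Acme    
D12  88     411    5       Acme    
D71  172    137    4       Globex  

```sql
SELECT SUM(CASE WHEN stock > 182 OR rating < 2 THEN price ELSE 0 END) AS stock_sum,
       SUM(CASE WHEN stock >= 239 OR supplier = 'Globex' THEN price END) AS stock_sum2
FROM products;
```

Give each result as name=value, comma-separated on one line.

stock_sum=1497, stock_sum2=1273

[stock_sum: stock > 182 OR rating < 2]
sku=D77: ✓ → 145
sku=D15: ✓ → 311
sku=D83: ✗
sku=D17: ✗
sku=D68: ✓ → 282
sku=D72: ✓ → 275
sku=D87: ✓ → 396
sku=D12: ✓ → 88
sku=D71: ✗
stock_sum = 145 + 311 + 282 + 275 + 396 + 88 = 1497
—
[stock_sum2: stock >= 239 OR supplier = 'Globex']
sku=D77: ✓ → 145
sku=D15: ✓ → 311
sku=D83: ✗
sku=D17: ✗
sku=D68: ✓ → 282
sku=D72: ✓ → 275
sku=D87: ✗
sku=D12: ✓ → 88
sku=D71: ✓ → 172
stock_sum2 = 145 + 311 + 282 + 275 + 88 + 172 = 1273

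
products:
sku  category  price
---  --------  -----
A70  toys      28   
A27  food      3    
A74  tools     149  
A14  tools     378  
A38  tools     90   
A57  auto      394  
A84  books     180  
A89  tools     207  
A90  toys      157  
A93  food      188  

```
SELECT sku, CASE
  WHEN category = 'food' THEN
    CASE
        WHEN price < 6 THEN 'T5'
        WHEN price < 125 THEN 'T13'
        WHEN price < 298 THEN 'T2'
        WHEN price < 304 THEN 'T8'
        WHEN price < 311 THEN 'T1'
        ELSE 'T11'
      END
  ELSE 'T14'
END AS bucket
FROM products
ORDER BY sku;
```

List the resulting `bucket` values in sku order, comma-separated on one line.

sku=A14: category='tools' → outer ELSE → T14
sku=A27: category='food' → inner[price < 6] → T5
sku=A38: category='tools' → outer ELSE → T14
sku=A57: category='auto' → outer ELSE → T14
sku=A70: category='toys' → outer ELSE → T14
sku=A74: category='tools' → outer ELSE → T14
sku=A84: category='books' → outer ELSE → T14
sku=A89: category='tools' → outer ELSE → T14
sku=A90: category='toys' → outer ELSE → T14
sku=A93: category='food' → inner[price < 298] → T2

T14, T5, T14, T14, T14, T14, T14, T14, T14, T2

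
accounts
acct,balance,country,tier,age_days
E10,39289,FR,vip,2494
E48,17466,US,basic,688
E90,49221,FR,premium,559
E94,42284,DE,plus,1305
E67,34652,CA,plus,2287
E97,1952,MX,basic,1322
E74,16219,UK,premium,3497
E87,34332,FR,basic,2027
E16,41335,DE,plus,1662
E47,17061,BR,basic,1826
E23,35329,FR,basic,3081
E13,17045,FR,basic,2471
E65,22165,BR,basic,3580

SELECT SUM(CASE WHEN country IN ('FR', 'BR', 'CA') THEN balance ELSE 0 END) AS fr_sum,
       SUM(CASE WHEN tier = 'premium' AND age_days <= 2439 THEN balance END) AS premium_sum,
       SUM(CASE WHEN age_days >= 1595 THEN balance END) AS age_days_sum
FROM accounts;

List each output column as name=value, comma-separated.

fr_sum=249094, premium_sum=49221, age_days_sum=257427

[fr_sum: country IN ('FR', 'BR', 'CA')]
acct=E10: ✓ → 39289
acct=E48: ✗
acct=E90: ✓ → 49221
acct=E94: ✗
acct=E67: ✓ → 34652
acct=E97: ✗
acct=E74: ✗
acct=E87: ✓ → 34332
acct=E16: ✗
acct=E47: ✓ → 17061
acct=E23: ✓ → 35329
acct=E13: ✓ → 17045
acct=E65: ✓ → 22165
fr_sum = 39289 + 49221 + 34652 + 34332 + 17061 + 35329 + 17045 + 22165 = 249094
—
[premium_sum: tier = 'premium' AND age_days <= 2439]
acct=E10: ✗
acct=E48: ✗
acct=E90: ✓ → 49221
acct=E94: ✗
acct=E67: ✗
acct=E97: ✗
acct=E74: ✗
acct=E87: ✗
acct=E16: ✗
acct=E47: ✗
acct=E23: ✗
acct=E13: ✗
acct=E65: ✗
premium_sum = 49221
—
[age_days_sum: age_days >= 1595]
acct=E10: ✓ → 39289
acct=E48: ✗
acct=E90: ✗
acct=E94: ✗
acct=E67: ✓ → 34652
acct=E97: ✗
acct=E74: ✓ → 16219
acct=E87: ✓ → 34332
acct=E16: ✓ → 41335
acct=E47: ✓ → 17061
acct=E23: ✓ → 35329
acct=E13: ✓ → 17045
acct=E65: ✓ → 22165
age_days_sum = 39289 + 34652 + 16219 + 34332 + 41335 + 17061 + 35329 + 17045 + 22165 = 257427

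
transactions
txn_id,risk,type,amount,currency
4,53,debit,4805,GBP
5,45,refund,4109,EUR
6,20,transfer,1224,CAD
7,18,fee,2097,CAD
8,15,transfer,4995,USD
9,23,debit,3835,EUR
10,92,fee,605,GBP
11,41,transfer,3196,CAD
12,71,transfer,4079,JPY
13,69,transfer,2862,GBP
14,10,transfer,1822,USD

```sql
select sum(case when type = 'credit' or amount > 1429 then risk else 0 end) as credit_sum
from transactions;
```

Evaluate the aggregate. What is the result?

345

txn_id=4: ✓ → 53
txn_id=5: ✓ → 45
txn_id=6: ✗
txn_id=7: ✓ → 18
txn_id=8: ✓ → 15
txn_id=9: ✓ → 23
txn_id=10: ✗
txn_id=11: ✓ → 41
txn_id=12: ✓ → 71
txn_id=13: ✓ → 69
txn_id=14: ✓ → 10
credit_sum = 53 + 45 + 18 + 15 + 23 + 41 + 71 + 69 + 10 = 345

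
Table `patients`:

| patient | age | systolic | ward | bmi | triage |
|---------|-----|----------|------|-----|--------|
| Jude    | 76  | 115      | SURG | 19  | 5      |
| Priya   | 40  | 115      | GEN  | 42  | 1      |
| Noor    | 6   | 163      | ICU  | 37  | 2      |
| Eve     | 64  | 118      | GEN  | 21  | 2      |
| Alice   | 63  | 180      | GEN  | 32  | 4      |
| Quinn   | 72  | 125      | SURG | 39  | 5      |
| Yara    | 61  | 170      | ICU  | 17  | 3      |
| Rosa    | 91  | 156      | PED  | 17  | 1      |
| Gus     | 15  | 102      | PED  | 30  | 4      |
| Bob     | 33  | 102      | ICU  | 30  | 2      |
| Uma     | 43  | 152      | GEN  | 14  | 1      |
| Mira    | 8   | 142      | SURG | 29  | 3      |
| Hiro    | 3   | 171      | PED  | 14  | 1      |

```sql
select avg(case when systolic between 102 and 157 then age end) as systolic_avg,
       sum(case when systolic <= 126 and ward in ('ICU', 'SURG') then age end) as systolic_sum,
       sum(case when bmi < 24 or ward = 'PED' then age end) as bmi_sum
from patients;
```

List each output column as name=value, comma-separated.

[systolic_avg: systolic between 102 and 157]
patient=Jude: ✓ → 76
patient=Priya: ✓ → 40
patient=Noor: ✗
patient=Eve: ✓ → 64
patient=Alice: ✗
patient=Quinn: ✓ → 72
patient=Yara: ✗
patient=Rosa: ✓ → 91
patient=Gus: ✓ → 15
patient=Bob: ✓ → 33
patient=Uma: ✓ → 43
patient=Mira: ✓ → 8
patient=Hiro: ✗
systolic_avg = (76 + 40 + 64 + 72 + 91 + 15 + 33 + 43 + 8) / 9 = 49.1111111111
—
[systolic_sum: systolic <= 126 and ward in ('ICU', 'SURG')]
patient=Jude: ✓ → 76
patient=Priya: ✗
patient=Noor: ✗
patient=Eve: ✗
patient=Alice: ✗
patient=Quinn: ✓ → 72
patient=Yara: ✗
patient=Rosa: ✗
patient=Gus: ✗
patient=Bob: ✓ → 33
patient=Uma: ✗
patient=Mira: ✗
patient=Hiro: ✗
systolic_sum = 76 + 72 + 33 = 181
—
[bmi_sum: bmi < 24 or ward = 'PED']
patient=Jude: ✓ → 76
patient=Priya: ✗
patient=Noor: ✗
patient=Eve: ✓ → 64
patient=Alice: ✗
patient=Quinn: ✗
patient=Yara: ✓ → 61
patient=Rosa: ✓ → 91
patient=Gus: ✓ → 15
patient=Bob: ✗
patient=Uma: ✓ → 43
patient=Mira: ✗
patient=Hiro: ✓ → 3
bmi_sum = 76 + 64 + 61 + 91 + 15 + 43 + 3 = 353

systolic_avg=49.1111111111, systolic_sum=181, bmi_sum=353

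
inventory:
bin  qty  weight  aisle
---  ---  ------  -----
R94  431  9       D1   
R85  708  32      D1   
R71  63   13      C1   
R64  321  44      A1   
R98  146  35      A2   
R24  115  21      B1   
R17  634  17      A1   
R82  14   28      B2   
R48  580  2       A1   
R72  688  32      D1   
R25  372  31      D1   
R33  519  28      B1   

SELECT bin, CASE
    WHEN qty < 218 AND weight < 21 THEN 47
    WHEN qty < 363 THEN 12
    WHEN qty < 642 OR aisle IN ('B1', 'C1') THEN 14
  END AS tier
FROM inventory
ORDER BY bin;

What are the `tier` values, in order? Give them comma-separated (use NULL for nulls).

bin=R17: qty < 642 OR aisle IN ('B1', 'C1') → 14
bin=R24: qty < 363 → 12
bin=R25: qty < 642 OR aisle IN ('B1', 'C1') → 14
bin=R33: qty < 642 OR aisle IN ('B1', 'C1') → 14
bin=R48: qty < 642 OR aisle IN ('B1', 'C1') → 14
bin=R64: qty < 363 → 12
bin=R71: qty < 218 AND weight < 21 → 47
bin=R72: (no match → NULL) → NULL
bin=R82: qty < 363 → 12
bin=R85: (no match → NULL) → NULL
bin=R94: qty < 642 OR aisle IN ('B1', 'C1') → 14
bin=R98: qty < 363 → 12

14, 12, 14, 14, 14, 12, 47, NULL, 12, NULL, 14, 12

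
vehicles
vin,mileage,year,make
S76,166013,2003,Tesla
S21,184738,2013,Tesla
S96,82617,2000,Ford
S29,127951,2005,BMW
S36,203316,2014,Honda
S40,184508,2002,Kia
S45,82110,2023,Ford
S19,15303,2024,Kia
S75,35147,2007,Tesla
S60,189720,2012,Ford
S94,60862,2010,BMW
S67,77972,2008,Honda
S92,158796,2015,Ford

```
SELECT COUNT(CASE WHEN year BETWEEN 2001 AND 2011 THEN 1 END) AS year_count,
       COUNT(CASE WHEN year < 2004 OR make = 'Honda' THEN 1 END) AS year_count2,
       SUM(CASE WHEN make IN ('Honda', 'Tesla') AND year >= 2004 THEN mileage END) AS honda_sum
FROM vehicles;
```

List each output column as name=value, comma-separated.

[year_count: year BETWEEN 2001 AND 2011]
vin=S76: ✓ → 1
vin=S21: ✗
vin=S96: ✗
vin=S29: ✓ → 1
vin=S36: ✗
vin=S40: ✓ → 1
vin=S45: ✗
vin=S19: ✗
vin=S75: ✓ → 1
vin=S60: ✗
vin=S94: ✓ → 1
vin=S67: ✓ → 1
vin=S92: ✗
year_count = COUNT(1, 1, 1, 1, 1, 1) = 6
—
[year_count2: year < 2004 OR make = 'Honda']
vin=S76: ✓ → 1
vin=S21: ✗
vin=S96: ✓ → 1
vin=S29: ✗
vin=S36: ✓ → 1
vin=S40: ✓ → 1
vin=S45: ✗
vin=S19: ✗
vin=S75: ✗
vin=S60: ✗
vin=S94: ✗
vin=S67: ✓ → 1
vin=S92: ✗
year_count2 = COUNT(1, 1, 1, 1, 1) = 5
—
[honda_sum: make IN ('Honda', 'Tesla') AND year >= 2004]
vin=S76: ✗
vin=S21: ✓ → 184738
vin=S96: ✗
vin=S29: ✗
vin=S36: ✓ → 203316
vin=S40: ✗
vin=S45: ✗
vin=S19: ✗
vin=S75: ✓ → 35147
vin=S60: ✗
vin=S94: ✗
vin=S67: ✓ → 77972
vin=S92: ✗
honda_sum = 184738 + 203316 + 35147 + 77972 = 501173

year_count=6, year_count2=5, honda_sum=501173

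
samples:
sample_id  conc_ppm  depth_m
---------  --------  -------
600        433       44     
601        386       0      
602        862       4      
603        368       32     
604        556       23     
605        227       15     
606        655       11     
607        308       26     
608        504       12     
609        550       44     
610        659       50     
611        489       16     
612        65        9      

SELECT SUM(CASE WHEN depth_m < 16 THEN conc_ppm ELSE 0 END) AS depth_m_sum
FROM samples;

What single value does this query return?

sample_id=600: ✗
sample_id=601: ✓ → 386
sample_id=602: ✓ → 862
sample_id=603: ✗
sample_id=604: ✗
sample_id=605: ✓ → 227
sample_id=606: ✓ → 655
sample_id=607: ✗
sample_id=608: ✓ → 504
sample_id=609: ✗
sample_id=610: ✗
sample_id=611: ✗
sample_id=612: ✓ → 65
depth_m_sum = 386 + 862 + 227 + 655 + 504 + 65 = 2699

2699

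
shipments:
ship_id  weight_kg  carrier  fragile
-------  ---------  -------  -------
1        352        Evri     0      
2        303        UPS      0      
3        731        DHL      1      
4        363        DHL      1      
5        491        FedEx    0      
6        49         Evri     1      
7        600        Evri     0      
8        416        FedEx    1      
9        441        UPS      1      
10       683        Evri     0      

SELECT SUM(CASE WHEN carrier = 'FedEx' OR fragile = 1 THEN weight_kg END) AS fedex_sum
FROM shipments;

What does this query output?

ship_id=1: ✗
ship_id=2: ✗
ship_id=3: ✓ → 731
ship_id=4: ✓ → 363
ship_id=5: ✓ → 491
ship_id=6: ✓ → 49
ship_id=7: ✗
ship_id=8: ✓ → 416
ship_id=9: ✓ → 441
ship_id=10: ✗
fedex_sum = 731 + 363 + 491 + 49 + 416 + 441 = 2491

2491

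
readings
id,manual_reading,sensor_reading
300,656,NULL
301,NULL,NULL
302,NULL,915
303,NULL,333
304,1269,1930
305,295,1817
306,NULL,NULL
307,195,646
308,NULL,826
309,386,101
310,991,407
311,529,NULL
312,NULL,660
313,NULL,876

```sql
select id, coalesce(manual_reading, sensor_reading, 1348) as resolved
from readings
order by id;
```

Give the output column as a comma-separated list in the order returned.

656, 1348, 915, 333, 1269, 295, 1348, 195, 826, 386, 991, 529, 660, 876

id=300: manual_reading=656 → 656
id=301: manual_reading=NULL, sensor_reading=NULL, → literal 1348 → 1348
id=302: manual_reading=NULL, sensor_reading=915 → 915
id=303: manual_reading=NULL, sensor_reading=333 → 333
id=304: manual_reading=1269 → 1269
id=305: manual_reading=295 → 295
id=306: manual_reading=NULL, sensor_reading=NULL, → literal 1348 → 1348
id=307: manual_reading=195 → 195
id=308: manual_reading=NULL, sensor_reading=826 → 826
id=309: manual_reading=386 → 386
id=310: manual_reading=991 → 991
id=311: manual_reading=529 → 529
id=312: manual_reading=NULL, sensor_reading=660 → 660
id=313: manual_reading=NULL, sensor_reading=876 → 876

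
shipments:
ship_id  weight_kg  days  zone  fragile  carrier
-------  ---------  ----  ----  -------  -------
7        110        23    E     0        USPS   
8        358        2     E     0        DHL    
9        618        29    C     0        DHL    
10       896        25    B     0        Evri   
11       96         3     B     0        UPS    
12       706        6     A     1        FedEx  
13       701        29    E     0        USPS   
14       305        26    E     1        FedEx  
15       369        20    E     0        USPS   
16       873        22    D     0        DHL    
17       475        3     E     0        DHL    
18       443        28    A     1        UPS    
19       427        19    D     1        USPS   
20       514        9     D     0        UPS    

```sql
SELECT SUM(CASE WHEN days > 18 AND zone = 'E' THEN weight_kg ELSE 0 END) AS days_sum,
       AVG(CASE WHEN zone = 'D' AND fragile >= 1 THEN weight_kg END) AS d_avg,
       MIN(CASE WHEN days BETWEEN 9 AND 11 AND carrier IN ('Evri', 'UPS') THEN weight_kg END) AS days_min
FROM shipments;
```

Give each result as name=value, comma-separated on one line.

days_sum=1485, d_avg=427, days_min=514

[days_sum: days > 18 AND zone = 'E']
ship_id=7: ✓ → 110
ship_id=8: ✗
ship_id=9: ✗
ship_id=10: ✗
ship_id=11: ✗
ship_id=12: ✗
ship_id=13: ✓ → 701
ship_id=14: ✓ → 305
ship_id=15: ✓ → 369
ship_id=16: ✗
ship_id=17: ✗
ship_id=18: ✗
ship_id=19: ✗
ship_id=20: ✗
days_sum = 110 + 701 + 305 + 369 = 1485
—
[d_avg: zone = 'D' AND fragile >= 1]
ship_id=7: ✗
ship_id=8: ✗
ship_id=9: ✗
ship_id=10: ✗
ship_id=11: ✗
ship_id=12: ✗
ship_id=13: ✗
ship_id=14: ✗
ship_id=15: ✗
ship_id=16: ✗
ship_id=17: ✗
ship_id=18: ✗
ship_id=19: ✓ → 427
ship_id=20: ✗
d_avg = 427
—
[days_min: days BETWEEN 9 AND 11 AND carrier IN ('Evri', 'UPS')]
ship_id=7: ✗
ship_id=8: ✗
ship_id=9: ✗
ship_id=10: ✗
ship_id=11: ✗
ship_id=12: ✗
ship_id=13: ✗
ship_id=14: ✗
ship_id=15: ✗
ship_id=16: ✗
ship_id=17: ✗
ship_id=18: ✗
ship_id=19: ✗
ship_id=20: ✓ → 514
days_min = MIN(514) = 514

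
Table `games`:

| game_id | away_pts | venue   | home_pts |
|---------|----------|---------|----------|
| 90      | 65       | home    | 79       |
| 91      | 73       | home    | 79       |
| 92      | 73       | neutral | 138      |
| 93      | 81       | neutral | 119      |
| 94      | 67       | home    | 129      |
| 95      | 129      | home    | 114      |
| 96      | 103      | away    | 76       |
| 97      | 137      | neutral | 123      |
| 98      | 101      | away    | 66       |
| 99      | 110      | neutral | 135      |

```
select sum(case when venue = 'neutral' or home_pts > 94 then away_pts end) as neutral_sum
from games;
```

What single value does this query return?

597

game_id=90: ✗
game_id=91: ✗
game_id=92: ✓ → 73
game_id=93: ✓ → 81
game_id=94: ✓ → 67
game_id=95: ✓ → 129
game_id=96: ✗
game_id=97: ✓ → 137
game_id=98: ✗
game_id=99: ✓ → 110
neutral_sum = 73 + 81 + 67 + 129 + 137 + 110 = 597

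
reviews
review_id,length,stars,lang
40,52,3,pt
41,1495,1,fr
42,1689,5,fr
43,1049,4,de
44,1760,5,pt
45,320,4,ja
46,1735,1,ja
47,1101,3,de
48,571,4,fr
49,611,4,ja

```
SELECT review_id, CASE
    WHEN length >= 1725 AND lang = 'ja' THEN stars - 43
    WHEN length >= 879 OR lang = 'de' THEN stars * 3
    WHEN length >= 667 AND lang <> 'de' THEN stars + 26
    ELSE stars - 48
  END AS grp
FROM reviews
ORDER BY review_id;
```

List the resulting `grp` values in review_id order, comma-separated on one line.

-45, 3, 15, 12, 15, -44, -42, 9, -44, -44

review_id=40: ELSE → -45
review_id=41: length >= 879 OR lang = 'de' → 3
review_id=42: length >= 879 OR lang = 'de' → 15
review_id=43: length >= 879 OR lang = 'de' → 12
review_id=44: length >= 879 OR lang = 'de' → 15
review_id=45: ELSE → -44
review_id=46: length >= 1725 AND lang = 'ja' → -42
review_id=47: length >= 879 OR lang = 'de' → 9
review_id=48: ELSE → -44
review_id=49: ELSE → -44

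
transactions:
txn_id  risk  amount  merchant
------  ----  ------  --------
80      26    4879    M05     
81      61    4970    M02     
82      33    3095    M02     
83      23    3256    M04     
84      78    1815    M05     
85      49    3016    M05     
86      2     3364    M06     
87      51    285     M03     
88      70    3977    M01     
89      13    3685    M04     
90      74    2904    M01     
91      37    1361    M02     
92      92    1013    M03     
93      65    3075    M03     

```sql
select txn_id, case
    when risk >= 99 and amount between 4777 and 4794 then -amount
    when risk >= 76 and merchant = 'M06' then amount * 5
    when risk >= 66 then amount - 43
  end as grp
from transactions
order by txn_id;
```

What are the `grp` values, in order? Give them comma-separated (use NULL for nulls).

NULL, NULL, NULL, NULL, 1772, NULL, NULL, NULL, 3934, NULL, 2861, NULL, 970, NULL

txn_id=80: (no match → NULL) → NULL
txn_id=81: (no match → NULL) → NULL
txn_id=82: (no match → NULL) → NULL
txn_id=83: (no match → NULL) → NULL
txn_id=84: risk >= 66 → 1772
txn_id=85: (no match → NULL) → NULL
txn_id=86: (no match → NULL) → NULL
txn_id=87: (no match → NULL) → NULL
txn_id=88: risk >= 66 → 3934
txn_id=89: (no match → NULL) → NULL
txn_id=90: risk >= 66 → 2861
txn_id=91: (no match → NULL) → NULL
txn_id=92: risk >= 66 → 970
txn_id=93: (no match → NULL) → NULL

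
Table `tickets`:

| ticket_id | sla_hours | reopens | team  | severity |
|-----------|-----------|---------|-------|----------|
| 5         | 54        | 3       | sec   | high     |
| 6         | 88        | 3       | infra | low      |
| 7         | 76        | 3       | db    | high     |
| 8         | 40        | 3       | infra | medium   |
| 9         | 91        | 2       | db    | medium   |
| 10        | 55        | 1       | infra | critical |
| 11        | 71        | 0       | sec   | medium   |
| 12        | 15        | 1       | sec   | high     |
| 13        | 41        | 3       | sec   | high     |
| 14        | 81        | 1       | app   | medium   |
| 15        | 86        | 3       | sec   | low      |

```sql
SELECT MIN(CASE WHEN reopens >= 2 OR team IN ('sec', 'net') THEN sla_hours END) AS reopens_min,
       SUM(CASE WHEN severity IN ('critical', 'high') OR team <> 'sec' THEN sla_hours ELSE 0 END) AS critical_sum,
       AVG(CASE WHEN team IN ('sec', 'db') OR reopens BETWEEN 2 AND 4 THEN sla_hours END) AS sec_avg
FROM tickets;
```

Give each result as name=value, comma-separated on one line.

[reopens_min: reopens >= 2 OR team IN ('sec', 'net')]
ticket_id=5: ✓ → 54
ticket_id=6: ✓ → 88
ticket_id=7: ✓ → 76
ticket_id=8: ✓ → 40
ticket_id=9: ✓ → 91
ticket_id=10: ✗
ticket_id=11: ✓ → 71
ticket_id=12: ✓ → 15
ticket_id=13: ✓ → 41
ticket_id=14: ✗
ticket_id=15: ✓ → 86
reopens_min = MIN(54, 88, 76, 40, 91, 71, 15, 41, 86) = 15
—
[critical_sum: severity IN ('critical', 'high') OR team <> 'sec']
ticket_id=5: ✓ → 54
ticket_id=6: ✓ → 88
ticket_id=7: ✓ → 76
ticket_id=8: ✓ → 40
ticket_id=9: ✓ → 91
ticket_id=10: ✓ → 55
ticket_id=11: ✗
ticket_id=12: ✓ → 15
ticket_id=13: ✓ → 41
ticket_id=14: ✓ → 81
ticket_id=15: ✗
critical_sum = 54 + 88 + 76 + 40 + 91 + 55 + 15 + 41 + 81 = 541
—
[sec_avg: team IN ('sec', 'db') OR reopens BETWEEN 2 AND 4]
ticket_id=5: ✓ → 54
ticket_id=6: ✓ → 88
ticket_id=7: ✓ → 76
ticket_id=8: ✓ → 40
ticket_id=9: ✓ → 91
ticket_id=10: ✗
ticket_id=11: ✓ → 71
ticket_id=12: ✓ → 15
ticket_id=13: ✓ → 41
ticket_id=14: ✗
ticket_id=15: ✓ → 86
sec_avg = (54 + 88 + 76 + 40 + 91 + 71 + 15 + 41 + 86) / 9 = 62.4444444444

reopens_min=15, critical_sum=541, sec_avg=62.4444444444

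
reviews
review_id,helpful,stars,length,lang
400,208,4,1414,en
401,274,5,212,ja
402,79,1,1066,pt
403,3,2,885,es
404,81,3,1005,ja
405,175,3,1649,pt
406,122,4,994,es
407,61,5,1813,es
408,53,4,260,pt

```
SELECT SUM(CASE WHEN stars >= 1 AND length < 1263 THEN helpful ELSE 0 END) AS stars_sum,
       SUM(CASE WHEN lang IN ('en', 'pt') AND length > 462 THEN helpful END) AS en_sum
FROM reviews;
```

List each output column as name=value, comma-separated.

stars_sum=612, en_sum=462

[stars_sum: stars >= 1 AND length < 1263]
review_id=400: ✗
review_id=401: ✓ → 274
review_id=402: ✓ → 79
review_id=403: ✓ → 3
review_id=404: ✓ → 81
review_id=405: ✗
review_id=406: ✓ → 122
review_id=407: ✗
review_id=408: ✓ → 53
stars_sum = 274 + 79 + 3 + 81 + 122 + 53 = 612
—
[en_sum: lang IN ('en', 'pt') AND length > 462]
review_id=400: ✓ → 208
review_id=401: ✗
review_id=402: ✓ → 79
review_id=403: ✗
review_id=404: ✗
review_id=405: ✓ → 175
review_id=406: ✗
review_id=407: ✗
review_id=408: ✗
en_sum = 208 + 79 + 175 = 462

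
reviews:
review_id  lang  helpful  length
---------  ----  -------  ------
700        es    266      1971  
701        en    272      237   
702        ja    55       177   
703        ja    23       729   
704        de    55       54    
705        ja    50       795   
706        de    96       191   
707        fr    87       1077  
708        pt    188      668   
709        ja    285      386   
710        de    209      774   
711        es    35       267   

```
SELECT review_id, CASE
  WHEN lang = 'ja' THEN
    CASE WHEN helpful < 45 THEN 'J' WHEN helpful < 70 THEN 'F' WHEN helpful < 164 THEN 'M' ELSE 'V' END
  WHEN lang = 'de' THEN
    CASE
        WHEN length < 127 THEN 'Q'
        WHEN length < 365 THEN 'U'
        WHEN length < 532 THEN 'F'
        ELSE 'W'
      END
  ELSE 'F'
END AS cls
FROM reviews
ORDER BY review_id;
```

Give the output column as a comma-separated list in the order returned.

F, F, F, J, Q, F, U, F, F, V, W, F

review_id=700: lang='es' → outer ELSE → F
review_id=701: lang='en' → outer ELSE → F
review_id=702: lang='ja' → inner[helpful < 70] → F
review_id=703: lang='ja' → inner[helpful < 45] → J
review_id=704: lang='de' → inner[length < 127] → Q
review_id=705: lang='ja' → inner[helpful < 70] → F
review_id=706: lang='de' → inner[length < 365] → U
review_id=707: lang='fr' → outer ELSE → F
review_id=708: lang='pt' → outer ELSE → F
review_id=709: lang='ja' → inner[ELSE] → V
review_id=710: lang='de' → inner[ELSE] → W
review_id=711: lang='es' → outer ELSE → F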